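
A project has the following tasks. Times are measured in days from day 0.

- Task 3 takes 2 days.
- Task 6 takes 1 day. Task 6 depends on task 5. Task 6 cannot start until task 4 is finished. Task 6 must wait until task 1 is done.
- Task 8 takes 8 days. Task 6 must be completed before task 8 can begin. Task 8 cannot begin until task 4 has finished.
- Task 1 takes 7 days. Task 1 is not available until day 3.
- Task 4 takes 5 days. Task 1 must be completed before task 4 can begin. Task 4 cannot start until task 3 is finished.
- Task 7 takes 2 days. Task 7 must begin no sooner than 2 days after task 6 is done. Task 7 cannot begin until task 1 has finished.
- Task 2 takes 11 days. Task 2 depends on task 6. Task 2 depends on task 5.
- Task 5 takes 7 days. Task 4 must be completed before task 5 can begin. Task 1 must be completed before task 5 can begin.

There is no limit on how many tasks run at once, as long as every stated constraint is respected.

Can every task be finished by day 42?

Yes

Task 3 can start immediately at day 0; it finishes at day 2.
Task 1 waits on its own release at day 3, so it starts at day 3 and finishes at 3 + 7 = day 10.
Task 4 cannot start until task 1 (finishes day 10); task 3 (finishes day 2). The controlling bound is day 10, so task 4 finishes at 10 + 5 = day 15.
Task 5 has to wait for task 4 (finishes day 15); task 1 (finishes day 10). The latest of these is day 15, so task 5 runs day 15 to 15 + 7 = day 22.
Task 6 cannot start until task 5 (finishes day 22); task 4 (finishes day 15); task 1 (finishes day 10). The controlling bound is day 22, so task 6 finishes at 22 + 1 = day 23.
Task 8 has to wait for task 6 (finishes day 23); task 4 (finishes day 15). The latest of these is day 23, so task 8 runs day 23 to 23 + 8 = day 31.
Task 7 cannot start until task 6 (finishes day 23, plus 2-day gap → day 25); task 1 (finishes day 10). The controlling bound is day 25, so task 7 finishes at 25 + 2 = day 27.
For task 2: task 6 (finishes day 23); task 5 (finishes day 22). Taking the maximum gives a start of day 23, and it finishes at 23 + 11 = day 34.
Every task is finished by day 34, which is no later than the deadline of 42, so the schedule is feasible.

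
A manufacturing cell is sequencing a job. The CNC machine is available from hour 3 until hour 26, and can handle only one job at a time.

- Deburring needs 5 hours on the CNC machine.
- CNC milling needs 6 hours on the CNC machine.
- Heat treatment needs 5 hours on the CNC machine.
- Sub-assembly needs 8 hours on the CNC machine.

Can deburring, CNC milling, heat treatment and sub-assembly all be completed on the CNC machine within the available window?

The CNC machine window is 26 − 3 = 23 hours.
Running back to back, the jobs need 5 + 6 + 5 + 8 = 24 hours on the CNC machine.
Since 24 > 23, they cannot all fit.

No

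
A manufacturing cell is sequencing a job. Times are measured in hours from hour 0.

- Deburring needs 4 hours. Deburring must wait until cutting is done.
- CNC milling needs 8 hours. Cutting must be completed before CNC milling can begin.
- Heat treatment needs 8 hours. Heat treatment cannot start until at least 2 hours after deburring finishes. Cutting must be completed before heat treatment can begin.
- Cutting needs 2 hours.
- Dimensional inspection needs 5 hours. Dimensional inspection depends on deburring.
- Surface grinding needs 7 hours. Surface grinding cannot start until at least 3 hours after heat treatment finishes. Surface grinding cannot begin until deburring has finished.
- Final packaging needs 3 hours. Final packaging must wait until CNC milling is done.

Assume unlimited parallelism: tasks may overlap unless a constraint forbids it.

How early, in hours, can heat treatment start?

Cutting has no prerequisites, so it starts at hour 0 and finishes at hour 2.
Deburring waits on cutting (finishes hour 2), so it starts at hour 2 and finishes at 2 + 4 = hour 6.
Heat treatment waits on deburring (finishes hour 6, plus 2-hour gap → hour 8); cutting (finishes hour 2). The latest of these is hour 8, which is the earliest heat treatment can start.

8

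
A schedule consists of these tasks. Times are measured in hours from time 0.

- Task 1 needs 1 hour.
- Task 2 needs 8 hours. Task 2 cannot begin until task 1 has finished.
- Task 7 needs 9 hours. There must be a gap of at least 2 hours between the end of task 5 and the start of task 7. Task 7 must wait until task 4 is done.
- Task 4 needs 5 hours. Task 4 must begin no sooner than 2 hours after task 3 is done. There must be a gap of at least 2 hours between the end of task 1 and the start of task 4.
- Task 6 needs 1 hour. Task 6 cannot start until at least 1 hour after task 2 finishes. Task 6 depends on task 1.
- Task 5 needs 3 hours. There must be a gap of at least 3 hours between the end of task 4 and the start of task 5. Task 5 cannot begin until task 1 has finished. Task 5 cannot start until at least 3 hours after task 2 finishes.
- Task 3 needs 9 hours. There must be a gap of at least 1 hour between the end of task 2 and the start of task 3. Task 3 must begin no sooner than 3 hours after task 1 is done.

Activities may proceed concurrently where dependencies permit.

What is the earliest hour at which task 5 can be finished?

32

Task 1 has no prerequisites, so it starts at hour 0 and finishes at hour 1.
Task 2 cannot begin until task 1 (finishes hour 1). It runs from hour 1 to 1 + 8 = hour 9.
For task 3: task 2 (finishes hour 9, plus 1-hour gap → hour 10); task 1 (finishes hour 1, plus 3-hour gap → hour 4). Taking the maximum gives a start of hour 10, and it finishes at 10 + 9 = hour 19.
Task 4 cannot start until task 3 (finishes hour 19, plus 2-hour gap → hour 21); task 1 (finishes hour 1, plus 2-hour gap → hour 3). The controlling bound is hour 21, so task 4 finishes at 21 + 5 = hour 26.
Task 5 has to wait for task 4 (finishes hour 26, plus 3-hour gap → hour 29); task 1 (finishes hour 1); task 2 (finishes hour 9, plus 3-hour gap → hour 12). The latest of these is hour 29, so task 5 runs hour 29 to 29 + 3 = hour 32.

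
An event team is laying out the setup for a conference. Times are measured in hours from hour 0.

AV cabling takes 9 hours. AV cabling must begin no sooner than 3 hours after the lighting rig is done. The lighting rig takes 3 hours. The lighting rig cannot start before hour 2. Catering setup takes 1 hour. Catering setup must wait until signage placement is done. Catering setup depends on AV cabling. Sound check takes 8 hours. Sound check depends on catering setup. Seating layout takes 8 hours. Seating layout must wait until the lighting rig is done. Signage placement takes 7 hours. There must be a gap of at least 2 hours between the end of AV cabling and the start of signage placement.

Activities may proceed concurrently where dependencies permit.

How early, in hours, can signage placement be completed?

The lighting rig waits on its own release at hour 2, so it starts at hour 2 and finishes at 2 + 3 = hour 5.
After the lighting rig (finishes hour 5, plus 3-hour gap → hour 8), AV cabling can start at hour 8 and finishes at hour 17.
Signage placement cannot begin until AV cabling (finishes hour 17, plus 2-hour gap → hour 19). It runs from hour 19 to 19 + 7 = hour 26.

26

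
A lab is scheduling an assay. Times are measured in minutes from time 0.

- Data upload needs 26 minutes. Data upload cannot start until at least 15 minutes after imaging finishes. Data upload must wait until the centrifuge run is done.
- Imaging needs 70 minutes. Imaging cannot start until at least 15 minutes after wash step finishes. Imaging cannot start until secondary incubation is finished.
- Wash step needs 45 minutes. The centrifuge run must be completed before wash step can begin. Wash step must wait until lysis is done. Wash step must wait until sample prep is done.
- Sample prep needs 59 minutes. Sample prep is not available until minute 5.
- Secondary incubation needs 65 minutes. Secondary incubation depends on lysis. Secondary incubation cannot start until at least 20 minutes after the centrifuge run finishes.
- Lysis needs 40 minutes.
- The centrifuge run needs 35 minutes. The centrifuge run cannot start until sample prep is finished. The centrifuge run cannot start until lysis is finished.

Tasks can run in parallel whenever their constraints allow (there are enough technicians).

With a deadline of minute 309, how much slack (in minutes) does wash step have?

39

Lysis has no prerequisites, so it starts at minute 0 and finishes at minute 40.
After its own release at minute 5, sample prep can start at minute 5 and finishes at minute 64.
The centrifuge run needs all of sample prep (finishes minute 64); lysis (finishes minute 40). That puts its earliest start at minute 64; it finishes at 64 + 35 = minute 99.
Wash step cannot start until the centrifuge run (finishes minute 99); lysis (finishes minute 40); sample prep (finishes minute 64). The controlling bound is minute 99, so wash step finishes at 99 + 45 = minute 144.

Working backward from the deadline:
Data upload must finish by minute 309; it takes 26 minutes, so it must start by 309 − 26 = minute 283.
Imaging has to be done before data upload (must start by minute 283, minus 15-minute gap → minute 268). That means finishing by minute 268, i.e. starting by 268 − 70 = minute 198.
Wash step feeds into imaging (must start by minute 198, minus 15-minute gap → minute 183); so wash step must finish by minute 183 and therefore start by minute 138.
So wash step can start as early as minute 99 and as late as minute 138, giving 138 − 99 = 39 minutes of slack.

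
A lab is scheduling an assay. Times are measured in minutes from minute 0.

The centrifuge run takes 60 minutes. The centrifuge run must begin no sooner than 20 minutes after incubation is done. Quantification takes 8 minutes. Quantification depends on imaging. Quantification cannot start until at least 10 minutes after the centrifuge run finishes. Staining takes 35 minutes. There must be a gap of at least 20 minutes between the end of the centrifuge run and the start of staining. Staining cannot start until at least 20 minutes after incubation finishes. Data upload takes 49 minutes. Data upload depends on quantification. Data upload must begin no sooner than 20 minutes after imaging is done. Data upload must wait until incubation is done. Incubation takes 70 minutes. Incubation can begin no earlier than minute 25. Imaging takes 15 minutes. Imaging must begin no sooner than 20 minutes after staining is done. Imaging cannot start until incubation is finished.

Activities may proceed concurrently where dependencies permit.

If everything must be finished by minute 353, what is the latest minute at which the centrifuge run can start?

134

Data upload must finish by minute 353; it takes 49 minutes, so it must start by 353 − 49 = minute 304.
Since data upload (must start by minute 304) depends on it, quantification must finish by minute 304. Backing off its 8-minute duration gives a latest start of minute 296.
For imaging: quantification (must start by minute 296); data upload (must start by minute 304, minus 20-minute gap → minute 284). The most restrictive is minute 284; with a 15-minute duration, imaging must start by minute 269.
Staining feeds into imaging (must start by minute 269, minus 20-minute gap → minute 249); so staining must finish by minute 249 and therefore start by minute 214.
For the centrifuge run: staining (must start by minute 214, minus 20-minute gap → minute 194); quantification (must start by minute 296, minus 10-minute gap → minute 286). The most restrictive is minute 194; with a 60-minute duration, the centrifuge run must start by minute 134.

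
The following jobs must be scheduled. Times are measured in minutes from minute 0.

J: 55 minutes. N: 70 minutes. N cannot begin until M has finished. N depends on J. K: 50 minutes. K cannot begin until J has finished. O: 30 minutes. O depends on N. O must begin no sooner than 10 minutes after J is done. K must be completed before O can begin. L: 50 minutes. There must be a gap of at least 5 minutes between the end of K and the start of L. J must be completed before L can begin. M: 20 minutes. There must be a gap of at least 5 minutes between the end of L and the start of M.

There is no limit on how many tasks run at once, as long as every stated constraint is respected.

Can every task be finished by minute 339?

J can start immediately at minute 0; it finishes at minute 55.
K cannot begin until J (finishes minute 55). It runs from minute 55 to 55 + 50 = minute 105.
For L: K (finishes minute 105, plus 5-minute gap → minute 110); J (finishes minute 55). Taking the maximum gives a start of minute 110, and it finishes at 110 + 50 = minute 160.
M cannot begin until L (finishes minute 160, plus 5-minute gap → minute 165). It runs from minute 165 to 165 + 20 = minute 185.
N has to wait for M (finishes minute 185); J (finishes minute 55). The latest of these is minute 185, so N runs minute 185 to 185 + 70 = minute 255.
For O: N (finishes minute 255); J (finishes minute 55, plus 10-minute gap → minute 65); K (finishes minute 105). Taking the maximum gives a start of minute 255, and it finishes at 255 + 30 = minute 285.
Every task is finished by minute 285, which is no later than the deadline of 339, so the schedule is feasible.

Yes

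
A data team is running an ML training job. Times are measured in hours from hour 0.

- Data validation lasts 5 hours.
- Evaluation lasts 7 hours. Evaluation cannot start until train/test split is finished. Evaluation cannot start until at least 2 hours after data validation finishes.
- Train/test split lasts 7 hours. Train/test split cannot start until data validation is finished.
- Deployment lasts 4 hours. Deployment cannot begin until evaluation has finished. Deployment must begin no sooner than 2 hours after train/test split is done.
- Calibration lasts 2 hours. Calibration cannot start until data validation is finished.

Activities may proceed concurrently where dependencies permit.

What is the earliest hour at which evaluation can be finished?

Data validation has no prerequisites, so it starts at hour 0 and finishes at hour 5.
Train/test split waits on data validation (finishes hour 5), so it starts at hour 5 and finishes at 5 + 7 = hour 12.
For evaluation: train/test split (finishes hour 12); data validation (finishes hour 5, plus 2-hour gap → hour 7). Taking the maximum gives a start of hour 12, and it finishes at 12 + 7 = hour 19.

19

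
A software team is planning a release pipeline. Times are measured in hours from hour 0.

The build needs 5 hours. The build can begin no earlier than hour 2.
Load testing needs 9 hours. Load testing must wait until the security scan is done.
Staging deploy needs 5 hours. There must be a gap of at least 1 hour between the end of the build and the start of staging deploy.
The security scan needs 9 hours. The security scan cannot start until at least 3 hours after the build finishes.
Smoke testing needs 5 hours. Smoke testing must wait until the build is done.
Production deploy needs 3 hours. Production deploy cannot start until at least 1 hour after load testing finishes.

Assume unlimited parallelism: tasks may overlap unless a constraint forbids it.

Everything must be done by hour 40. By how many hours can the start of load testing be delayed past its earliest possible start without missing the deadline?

After its own release at hour 2, the build can start at hour 2 and finishes at hour 7.
After the build (finishes hour 7, plus 3-hour gap → hour 10), the security scan can start at hour 10 and finishes at hour 19.
After the security scan (finishes hour 19), load testing can start at hour 19 and finishes at hour 28.

Working backward from the deadline:
Production deploy must finish by hour 40; it takes 3 hours, so it must start by 40 − 3 = hour 37.
Load testing feeds into production deploy (must start by hour 37, minus 1-hour gap → hour 36); so load testing must finish by hour 36 and therefore start by hour 27.
So load testing can start as early as hour 19 and as late as hour 27, giving 27 − 19 = 8 hours of slack.

8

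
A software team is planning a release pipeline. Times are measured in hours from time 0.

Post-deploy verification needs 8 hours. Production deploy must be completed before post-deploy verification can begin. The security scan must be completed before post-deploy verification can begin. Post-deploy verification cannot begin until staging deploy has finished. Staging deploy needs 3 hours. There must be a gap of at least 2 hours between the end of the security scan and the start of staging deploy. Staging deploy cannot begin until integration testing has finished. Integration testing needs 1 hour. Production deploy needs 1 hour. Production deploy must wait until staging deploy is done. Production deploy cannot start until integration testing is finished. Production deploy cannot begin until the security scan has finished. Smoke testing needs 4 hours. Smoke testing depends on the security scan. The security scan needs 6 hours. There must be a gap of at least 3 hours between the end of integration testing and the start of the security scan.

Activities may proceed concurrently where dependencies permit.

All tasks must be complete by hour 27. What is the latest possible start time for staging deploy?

15

Post-deploy verification has no dependents, so it just needs to finish by hour 27. Starting by 27 − 8 = hour 19 achieves that.
Production deploy must finish before post-deploy verification (must start by hour 19). With a 1-hour duration, production deploy must start by 19 − 1 = hour 18.
For staging deploy: production deploy (must start by hour 18); post-deploy verification (must start by hour 19). The most restrictive is hour 18; with a 3-hour duration, staging deploy must start by hour 15.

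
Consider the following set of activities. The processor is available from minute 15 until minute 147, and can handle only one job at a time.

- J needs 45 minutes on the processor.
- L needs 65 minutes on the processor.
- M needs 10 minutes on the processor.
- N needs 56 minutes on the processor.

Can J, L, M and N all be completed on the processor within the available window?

No

The processor window is 147 − 15 = 132 minutes.
Running back to back, the jobs need 45 + 65 + 10 + 56 = 176 minutes on the processor.
Since 176 > 132, they cannot all fit.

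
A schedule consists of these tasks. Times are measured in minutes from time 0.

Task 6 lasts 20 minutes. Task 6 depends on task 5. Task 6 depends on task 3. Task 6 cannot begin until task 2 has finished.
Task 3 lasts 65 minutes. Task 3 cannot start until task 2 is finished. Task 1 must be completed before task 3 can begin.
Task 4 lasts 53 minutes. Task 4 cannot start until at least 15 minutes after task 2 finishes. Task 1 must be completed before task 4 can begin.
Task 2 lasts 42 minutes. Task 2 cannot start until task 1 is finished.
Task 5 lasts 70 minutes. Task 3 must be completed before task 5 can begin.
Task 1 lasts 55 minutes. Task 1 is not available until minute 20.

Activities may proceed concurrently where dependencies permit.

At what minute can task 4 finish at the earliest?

185

Task 1 waits on its own release at minute 20, so it starts at minute 20 and finishes at 20 + 55 = minute 75.
After task 1 (finishes minute 75), task 2 can start at minute 75 and finishes at minute 117.
Task 4 has to wait for task 2 (finishes minute 117, plus 15-minute gap → minute 132); task 1 (finishes minute 75). The latest of these is minute 132, so task 4 runs minute 132 to 132 + 53 = minute 185.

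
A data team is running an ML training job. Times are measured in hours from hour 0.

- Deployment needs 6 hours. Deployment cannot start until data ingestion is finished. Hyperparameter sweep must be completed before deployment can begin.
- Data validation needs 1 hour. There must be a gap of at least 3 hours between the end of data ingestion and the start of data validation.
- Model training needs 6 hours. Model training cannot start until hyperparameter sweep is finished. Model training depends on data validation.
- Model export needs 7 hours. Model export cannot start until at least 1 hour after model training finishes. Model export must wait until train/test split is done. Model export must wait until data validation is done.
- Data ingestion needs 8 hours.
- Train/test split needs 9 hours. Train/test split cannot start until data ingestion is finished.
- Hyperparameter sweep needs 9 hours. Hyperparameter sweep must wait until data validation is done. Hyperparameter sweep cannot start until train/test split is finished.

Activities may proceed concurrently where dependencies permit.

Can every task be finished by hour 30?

Data ingestion has no prerequisites, so it starts at hour 0 and finishes at hour 8.
Train/test split waits on data ingestion (finishes hour 8), so it starts at hour 8 and finishes at 8 + 9 = hour 17.
After data ingestion (finishes hour 8, plus 3-hour gap → hour 11), data validation can start at hour 11 and finishes at hour 12.
For hyperparameter sweep: data validation (finishes hour 12); train/test split (finishes hour 17). Taking the maximum gives a start of hour 17, and it finishes at 17 + 9 = hour 26.
Deployment cannot start until data ingestion (finishes hour 8); hyperparameter sweep (finishes hour 26). The controlling bound is hour 26, so deployment finishes at 26 + 6 = hour 32.
Model training has to wait for hyperparameter sweep (finishes hour 26); data validation (finishes hour 12). The latest of these is hour 26, so model training runs hour 26 to 26 + 6 = hour 32.
Model export has to wait for model training (finishes hour 32, plus 1-hour gap → hour 33); train/test split (finishes hour 17); data validation (finishes hour 12). The latest of these is hour 33, so model export runs hour 33 to 33 + 7 = hour 40.
The earliest everything can be done is hour 40, which is after the deadline of 30, so it is not possible.

No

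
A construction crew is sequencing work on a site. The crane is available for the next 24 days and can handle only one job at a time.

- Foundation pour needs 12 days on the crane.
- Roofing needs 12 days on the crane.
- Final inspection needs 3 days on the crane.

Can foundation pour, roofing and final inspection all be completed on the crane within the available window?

Running back to back, the jobs need 12 + 12 + 3 = 27 days on the crane.
Since 27 > 24, they cannot all fit.

No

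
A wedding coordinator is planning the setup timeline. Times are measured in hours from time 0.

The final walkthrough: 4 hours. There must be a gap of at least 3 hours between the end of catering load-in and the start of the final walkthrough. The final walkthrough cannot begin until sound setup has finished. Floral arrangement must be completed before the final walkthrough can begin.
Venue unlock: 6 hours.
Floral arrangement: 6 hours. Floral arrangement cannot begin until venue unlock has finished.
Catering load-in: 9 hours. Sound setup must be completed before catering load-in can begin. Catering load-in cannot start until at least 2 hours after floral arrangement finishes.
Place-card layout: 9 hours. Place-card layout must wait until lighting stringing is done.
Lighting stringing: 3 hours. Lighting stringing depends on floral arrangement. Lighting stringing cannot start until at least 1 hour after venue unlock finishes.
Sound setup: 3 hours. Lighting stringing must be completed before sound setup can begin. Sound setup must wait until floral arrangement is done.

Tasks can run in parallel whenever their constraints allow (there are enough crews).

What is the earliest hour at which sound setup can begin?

Venue unlock has no prerequisites, so it starts at hour 0 and finishes at hour 6.
Floral arrangement cannot begin until venue unlock (finishes hour 6). It runs from hour 6 to 6 + 6 = hour 12.
For lighting stringing: floral arrangement (finishes hour 12); venue unlock (finishes hour 6, plus 1-hour gap → hour 7). Taking the maximum gives a start of hour 12, and it finishes at 12 + 3 = hour 15.
Sound setup waits on lighting stringing (finishes hour 15); floral arrangement (finishes hour 12). The latest of these is hour 15, which is the earliest sound setup can start.

15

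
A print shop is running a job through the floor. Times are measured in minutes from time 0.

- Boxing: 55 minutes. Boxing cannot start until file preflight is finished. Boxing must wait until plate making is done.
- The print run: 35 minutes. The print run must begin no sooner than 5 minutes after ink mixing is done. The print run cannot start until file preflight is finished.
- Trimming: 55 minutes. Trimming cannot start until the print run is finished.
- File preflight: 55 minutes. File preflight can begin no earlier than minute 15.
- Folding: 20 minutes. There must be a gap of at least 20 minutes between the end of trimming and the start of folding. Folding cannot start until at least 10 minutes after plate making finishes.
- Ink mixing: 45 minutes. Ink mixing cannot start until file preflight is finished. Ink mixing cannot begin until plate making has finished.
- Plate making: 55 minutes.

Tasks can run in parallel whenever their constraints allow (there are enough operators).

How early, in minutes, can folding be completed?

250

Plate making can start immediately at minute 0; it finishes at minute 55.
File preflight waits on its own release at minute 15, so it starts at minute 15 and finishes at 15 + 55 = minute 70.
Ink mixing has to wait for file preflight (finishes minute 70); plate making (finishes minute 55). The latest of these is minute 70, so ink mixing runs minute 70 to 70 + 45 = minute 115.
The print run needs all of ink mixing (finishes minute 115, plus 5-minute gap → minute 120); file preflight (finishes minute 70). That puts its earliest start at minute 120; it finishes at 120 + 35 = minute 155.
Trimming waits on the print run (finishes minute 155), so it starts at minute 155 and finishes at 155 + 55 = minute 210.
For folding: trimming (finishes minute 210, plus 20-minute gap → minute 230); plate making (finishes minute 55, plus 10-minute gap → minute 65). Taking the maximum gives a start of minute 230, and it finishes at 230 + 20 = minute 250.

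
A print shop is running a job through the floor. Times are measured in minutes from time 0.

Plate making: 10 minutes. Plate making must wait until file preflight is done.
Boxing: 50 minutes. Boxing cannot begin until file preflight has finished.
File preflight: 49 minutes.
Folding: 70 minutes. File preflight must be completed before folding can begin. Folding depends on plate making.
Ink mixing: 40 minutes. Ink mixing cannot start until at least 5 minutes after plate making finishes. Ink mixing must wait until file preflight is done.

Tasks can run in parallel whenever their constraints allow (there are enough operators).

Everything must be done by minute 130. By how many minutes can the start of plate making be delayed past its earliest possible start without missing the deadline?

1

File preflight has no prerequisites, so it starts at minute 0 and finishes at minute 49.
After file preflight (finishes minute 49), plate making can start at minute 49 and finishes at minute 59.

Working backward from the deadline:
Nothing follows ink mixing; the deadline of minute 130 is its only limit. It must start by 130 − 40 = minute 90.
Nothing follows folding; the deadline of minute 130 is its only limit. It must start by 130 − 70 = minute 60.
Plate making has several dependents: ink mixing (must start by minute 90, minus 5-minute gap → minute 85); folding (must start by minute 60). The earliest of those limits is minute 60, so plate making must start by 60 − 10 = minute 50.
So plate making can start as early as minute 49 and as late as minute 50, giving 50 − 49 = 1 minute of slack.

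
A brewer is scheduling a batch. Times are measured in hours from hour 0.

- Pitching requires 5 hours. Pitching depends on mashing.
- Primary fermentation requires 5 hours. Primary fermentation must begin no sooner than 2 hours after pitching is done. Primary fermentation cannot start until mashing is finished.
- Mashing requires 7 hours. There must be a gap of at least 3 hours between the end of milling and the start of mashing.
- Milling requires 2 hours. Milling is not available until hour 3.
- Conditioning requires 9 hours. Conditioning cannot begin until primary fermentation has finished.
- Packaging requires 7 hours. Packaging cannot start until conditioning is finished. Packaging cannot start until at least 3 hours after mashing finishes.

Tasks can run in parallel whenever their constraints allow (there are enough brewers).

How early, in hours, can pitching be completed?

20

Milling waits on its own release at hour 3, so it starts at hour 3 and finishes at 3 + 2 = hour 5.
After milling (finishes hour 5, plus 3-hour gap → hour 8), mashing can start at hour 8 and finishes at hour 15.
After mashing (finishes hour 15), pitching can start at hour 15 and finishes at hour 20.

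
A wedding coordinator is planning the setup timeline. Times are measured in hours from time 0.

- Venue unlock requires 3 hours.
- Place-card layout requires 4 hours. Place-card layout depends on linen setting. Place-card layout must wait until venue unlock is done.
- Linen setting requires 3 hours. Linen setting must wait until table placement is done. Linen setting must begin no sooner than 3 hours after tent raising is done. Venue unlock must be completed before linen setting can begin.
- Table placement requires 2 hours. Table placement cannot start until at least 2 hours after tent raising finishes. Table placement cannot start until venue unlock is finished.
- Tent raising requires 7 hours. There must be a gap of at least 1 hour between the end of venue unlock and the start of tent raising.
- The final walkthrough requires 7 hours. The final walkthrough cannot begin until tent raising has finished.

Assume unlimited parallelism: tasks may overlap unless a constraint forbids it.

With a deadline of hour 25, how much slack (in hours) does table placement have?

3

Venue unlock can start immediately at hour 0; it finishes at hour 3.
Tent raising cannot begin until venue unlock (finishes hour 3, plus 1-hour gap → hour 4). It runs from hour 4 to 4 + 7 = hour 11.
Table placement has to wait for tent raising (finishes hour 11, plus 2-hour gap → hour 13); venue unlock (finishes hour 3). The latest of these is hour 13, so table placement runs hour 13 to 13 + 2 = hour 15.

Working backward from the deadline:
Nothing follows place-card layout; the deadline of hour 25 is its only limit. It must start by 25 − 4 = hour 21.
Linen setting feeds into place-card layout (must start by hour 21); so linen setting must finish by hour 21 and therefore start by hour 18.
Since linen setting (must start by hour 18) depends on it, table placement must finish by hour 18. Backing off its 2-hour duration gives a latest start of hour 16.
So table placement can start as early as hour 13 and as late as hour 16, giving 16 − 13 = 3 hours of slack.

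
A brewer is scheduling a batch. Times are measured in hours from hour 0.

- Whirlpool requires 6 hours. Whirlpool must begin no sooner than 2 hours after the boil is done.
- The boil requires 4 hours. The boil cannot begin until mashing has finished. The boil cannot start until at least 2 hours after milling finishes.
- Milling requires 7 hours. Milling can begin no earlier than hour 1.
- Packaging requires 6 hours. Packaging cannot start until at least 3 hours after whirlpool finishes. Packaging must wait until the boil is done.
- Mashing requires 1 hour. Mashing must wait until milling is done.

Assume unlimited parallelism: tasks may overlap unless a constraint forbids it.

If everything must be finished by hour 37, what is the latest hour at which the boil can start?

Packaging must finish by hour 37; it takes 6 hours, so it must start by 37 − 6 = hour 31.
Since packaging (must start by hour 31, minus 3-hour gap → hour 28) depends on it, whirlpool must finish by hour 28. Backing off its 6-hour duration gives a latest start of hour 22.
The boil feeds whirlpool (must start by hour 22, minus 2-hour gap → hour 20); packaging (must start by hour 31). Taking the minimum, the boil must finish by hour 20 and start by 20 − 4 = hour 16.

16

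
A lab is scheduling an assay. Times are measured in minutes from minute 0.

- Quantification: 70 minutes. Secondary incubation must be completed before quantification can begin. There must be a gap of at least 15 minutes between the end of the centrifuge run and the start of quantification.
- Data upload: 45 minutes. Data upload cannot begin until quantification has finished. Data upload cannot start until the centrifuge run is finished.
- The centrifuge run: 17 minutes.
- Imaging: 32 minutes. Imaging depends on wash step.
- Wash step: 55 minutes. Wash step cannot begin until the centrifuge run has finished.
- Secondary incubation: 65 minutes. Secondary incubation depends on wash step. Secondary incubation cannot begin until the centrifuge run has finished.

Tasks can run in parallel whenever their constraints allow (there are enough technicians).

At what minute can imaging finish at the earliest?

Nothing blocks the centrifuge run, so it runs from minute 0 to minute 17.
After the centrifuge run (finishes minute 17), wash step can start at minute 17 and finishes at minute 72.
After wash step (finishes minute 72), imaging can start at minute 72 and finishes at minute 104.

104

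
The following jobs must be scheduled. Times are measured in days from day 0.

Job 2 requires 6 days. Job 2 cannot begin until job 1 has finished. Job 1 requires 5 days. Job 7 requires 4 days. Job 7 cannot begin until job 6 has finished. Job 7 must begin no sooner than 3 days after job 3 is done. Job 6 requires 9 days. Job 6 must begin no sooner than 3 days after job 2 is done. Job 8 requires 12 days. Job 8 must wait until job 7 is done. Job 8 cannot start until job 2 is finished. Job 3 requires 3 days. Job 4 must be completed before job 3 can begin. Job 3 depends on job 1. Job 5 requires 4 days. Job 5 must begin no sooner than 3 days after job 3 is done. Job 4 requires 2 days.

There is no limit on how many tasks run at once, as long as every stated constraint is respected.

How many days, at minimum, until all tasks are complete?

39

Nothing blocks job 4, so it runs from day 0 to day 2.
Job 1 has no prerequisites, so it starts at day 0 and finishes at day 5.
For job 3: job 4 (finishes day 2); job 1 (finishes day 5). Taking the maximum gives a start of day 5, and it finishes at 5 + 3 = day 8.
Job 5 cannot begin until job 3 (finishes day 8, plus 3-day gap → day 11). It runs from day 11 to 11 + 4 = day 15.
Job 2 cannot begin until job 1 (finishes day 5). It runs from day 5 to 5 + 6 = day 11.
After job 2 (finishes day 11, plus 3-day gap → day 14), job 6 can start at day 14 and finishes at day 23.
Job 7 has to wait for job 6 (finishes day 23); job 3 (finishes day 8, plus 3-day gap → day 11). The latest of these is day 23, so job 7 runs day 23 to 23 + 4 = day 27.
Job 8 needs all of job 7 (finishes day 27); job 2 (finishes day 11). That puts its earliest start at day 27; it finishes at 27 + 12 = day 39.
All tasks are finished once the last one completes. Finish times: Job 1 at 5, Job 2 at 11, Job 3 at 8, Job 4 at 2, Job 5 at 15, Job 6 at 23, Job 7 at 27, Job 8 at 39. The latest is day 39.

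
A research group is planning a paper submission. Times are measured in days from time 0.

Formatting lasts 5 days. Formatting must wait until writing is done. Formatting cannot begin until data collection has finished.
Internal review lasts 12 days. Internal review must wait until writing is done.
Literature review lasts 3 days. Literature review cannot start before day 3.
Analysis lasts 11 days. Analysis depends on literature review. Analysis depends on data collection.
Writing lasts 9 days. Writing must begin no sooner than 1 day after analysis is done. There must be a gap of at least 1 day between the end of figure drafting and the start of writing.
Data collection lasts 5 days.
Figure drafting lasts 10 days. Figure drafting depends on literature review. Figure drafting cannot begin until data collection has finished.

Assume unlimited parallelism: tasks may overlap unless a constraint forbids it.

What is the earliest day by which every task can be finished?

Data collection has no prerequisites, so it starts at day 0 and finishes at day 5.
After its own release at day 3, literature review can start at day 3 and finishes at day 6.
Figure drafting cannot start until literature review (finishes day 6); data collection (finishes day 5). The controlling bound is day 6, so figure drafting finishes at 6 + 10 = day 16.
Analysis has to wait for literature review (finishes day 6); data collection (finishes day 5). The latest of these is day 6, so analysis runs day 6 to 6 + 11 = day 17.
Writing needs all of analysis (finishes day 17, plus 1-day gap → day 18); figure drafting (finishes day 16, plus 1-day gap → day 17). That puts its earliest start at day 18; it finishes at 18 + 9 = day 27.
Formatting has to wait for writing (finishes day 27); data collection (finishes day 5). The latest of these is day 27, so formatting runs day 27 to 27 + 5 = day 32.
Internal review waits on writing (finishes day 27), so it starts at day 27 and finishes at 27 + 12 = day 39.
All tasks are finished once the last one completes. Finish times: Literature review at 6, Data collection at 5, Analysis at 17, Figure drafting at 16, Writing at 27, Internal review at 39, Formatting at 32. The latest is day 39.

39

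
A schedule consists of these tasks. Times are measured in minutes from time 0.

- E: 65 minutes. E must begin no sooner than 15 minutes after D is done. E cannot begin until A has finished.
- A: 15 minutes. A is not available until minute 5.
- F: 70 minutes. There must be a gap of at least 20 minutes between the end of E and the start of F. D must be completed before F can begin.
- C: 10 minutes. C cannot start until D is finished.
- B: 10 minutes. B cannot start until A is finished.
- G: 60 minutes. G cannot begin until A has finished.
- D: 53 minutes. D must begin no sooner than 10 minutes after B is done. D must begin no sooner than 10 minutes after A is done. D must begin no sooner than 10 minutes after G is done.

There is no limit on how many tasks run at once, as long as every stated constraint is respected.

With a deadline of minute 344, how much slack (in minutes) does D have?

A waits on its own release at minute 5, so it starts at minute 5 and finishes at 5 + 15 = minute 20.
G cannot begin until A (finishes minute 20). It runs from minute 20 to 20 + 60 = minute 80.
B cannot begin until A (finishes minute 20). It runs from minute 20 to 20 + 10 = minute 30.
D has to wait for B (finishes minute 30, plus 10-minute gap → minute 40); A (finishes minute 20, plus 10-minute gap → minute 30); G (finishes minute 80, plus 10-minute gap → minute 90). The latest of these is minute 90, so D runs minute 90 to 90 + 53 = minute 143.

Working backward from the deadline:
To finish by minute 344, C (duration 10) must start no later than minute 334.
F has no dependents, so it just needs to finish by minute 344. Starting by 344 − 70 = minute 274 achieves that.
E must finish before F (must start by minute 274, minus 20-minute gap → minute 254). With a 65-minute duration, E must start by 254 − 65 = minute 189.
D must finish in time for C (must start by minute 334); E (must start by minute 189, minus 15-minute gap → minute 174); F (must start by minute 274). The tightest is minute 174, so D must start by 174 − 53 = minute 121.
So D can start as early as minute 90 and as late as minute 121, giving 121 − 90 = 31 minutes of slack.

31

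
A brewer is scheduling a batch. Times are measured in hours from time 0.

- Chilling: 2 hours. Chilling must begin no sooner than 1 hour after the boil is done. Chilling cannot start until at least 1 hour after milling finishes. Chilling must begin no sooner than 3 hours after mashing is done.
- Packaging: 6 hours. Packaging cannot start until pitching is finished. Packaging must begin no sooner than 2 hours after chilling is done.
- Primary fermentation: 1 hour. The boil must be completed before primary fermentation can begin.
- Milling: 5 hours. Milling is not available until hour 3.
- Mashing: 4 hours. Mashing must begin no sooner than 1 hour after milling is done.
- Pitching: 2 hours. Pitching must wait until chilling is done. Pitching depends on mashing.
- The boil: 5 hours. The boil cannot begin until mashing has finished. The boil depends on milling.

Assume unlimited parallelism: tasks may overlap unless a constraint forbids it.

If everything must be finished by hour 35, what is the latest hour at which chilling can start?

Nothing follows packaging; the deadline of hour 35 is its only limit. It must start by 35 − 6 = hour 29.
Pitching feeds into packaging (must start by hour 29); so pitching must finish by hour 29 and therefore start by hour 27.
Chilling must finish in time for pitching (must start by hour 27); packaging (must start by hour 29, minus 2-hour gap → hour 27). The tightest is hour 27, so chilling must start by 27 − 2 = hour 25.

25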